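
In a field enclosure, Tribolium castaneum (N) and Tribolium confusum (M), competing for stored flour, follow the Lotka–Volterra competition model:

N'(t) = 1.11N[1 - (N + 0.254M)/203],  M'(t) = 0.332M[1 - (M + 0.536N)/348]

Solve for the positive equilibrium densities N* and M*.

Setting both brackets to zero gives the nullclines N + 0.254M = 203 and 0.536N + M = 348.
Substituting M = 348 - 0.536N into the first: N(1 - 0.254·0.536) = 203 - 0.254·348.
So N* = 115/0.864 = 133, and then M* = 348 - 0.536·133 = 277.

N* ≈ 133, M* ≈ 277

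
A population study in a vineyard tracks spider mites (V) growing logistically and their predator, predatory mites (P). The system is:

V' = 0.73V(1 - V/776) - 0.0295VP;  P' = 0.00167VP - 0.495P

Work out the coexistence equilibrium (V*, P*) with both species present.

V* ≈ 296, P* ≈ 15.3

From dP/dt = 0 with P > 0: 0.00167V* = 0.495, so V* = 296.
Substitute into dV/dt = 0: 0.73(1 - 296/776) = 0.0295P*.
The bracket is 0.618, giving P* = 0.451/0.0295 = 15.3.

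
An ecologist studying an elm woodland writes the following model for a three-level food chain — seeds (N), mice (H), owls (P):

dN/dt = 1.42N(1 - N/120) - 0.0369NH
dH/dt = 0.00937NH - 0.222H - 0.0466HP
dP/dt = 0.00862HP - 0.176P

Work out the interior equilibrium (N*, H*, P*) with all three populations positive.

N* ≈ 56.3, H* ≈ 20.4, P* ≈ 6.56

From dP/dt = 0: 0.00862H* = 0.176, so H* = 20.4.
From dN/dt = 0: 1.42(1 - N*/120) = 0.0369·20.4, giving N* = 120·(1 - 0.531) = 56.3.
From dH/dt = 0: 0.00937·56.3 - 0.222 = 0.0466P*, so P* = 0.306/0.0466 = 6.56.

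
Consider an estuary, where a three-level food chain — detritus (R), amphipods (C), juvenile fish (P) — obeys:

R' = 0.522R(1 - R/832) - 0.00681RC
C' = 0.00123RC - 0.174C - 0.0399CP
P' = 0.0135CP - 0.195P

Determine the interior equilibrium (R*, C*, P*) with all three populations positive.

R* ≈ 675, C* ≈ 14.4, P* ≈ 16.5

From dP/dt = 0: 0.0135C* = 0.195, so C* = 14.4.
From dR/dt = 0: 0.522(1 - R*/832) = 0.00681·14.4, giving R* = 832·(1 - 0.188) = 675.
From dC/dt = 0: 0.00123·675 - 0.174 = 0.0399P*, so P* = 0.657/0.0399 = 16.5.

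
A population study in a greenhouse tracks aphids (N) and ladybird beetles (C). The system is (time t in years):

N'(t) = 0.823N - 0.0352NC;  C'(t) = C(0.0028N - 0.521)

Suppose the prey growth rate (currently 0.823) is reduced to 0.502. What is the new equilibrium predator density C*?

C* ≈ 14.3

At the interior fixed point, setting dN/dt = 0 with N > 0 fixes C* = (prey growth rate)/(NC coefficient) — independent of the other coefficients.
With the change, C* = 0.502/0.0352 = 14.3; it falls from 23.4.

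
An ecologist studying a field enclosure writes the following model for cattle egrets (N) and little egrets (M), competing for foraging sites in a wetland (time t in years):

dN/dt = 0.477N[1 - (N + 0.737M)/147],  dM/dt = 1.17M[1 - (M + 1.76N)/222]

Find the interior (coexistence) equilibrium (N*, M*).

N* ≈ 55.9, M* ≈ 124

Setting both brackets to zero gives the nullclines N + 0.737M = 147 and 1.76N + M = 222.
Substituting M = 222 - 1.76N into the first: N(1 - 0.737·1.76) = 147 - 0.737·222.
So N* = -16.6/-0.297 = 55.9, and then M* = 222 - 1.76·55.9 = 124.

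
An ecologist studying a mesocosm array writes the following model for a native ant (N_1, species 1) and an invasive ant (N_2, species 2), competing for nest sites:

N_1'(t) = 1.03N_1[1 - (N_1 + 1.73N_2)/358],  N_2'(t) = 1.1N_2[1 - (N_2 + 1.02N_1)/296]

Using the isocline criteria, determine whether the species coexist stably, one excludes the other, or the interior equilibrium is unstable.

unstable coexistence (outcome depends on initial conditions)

Compare the nullcline intercepts: K1/α12 = 358/1.73 = 207 < K2 = 296; K2/α21 = 296/1.02 = 290 < K1 = 358.
Since both are reversed, neither can invade when rare; the interior point is a saddle.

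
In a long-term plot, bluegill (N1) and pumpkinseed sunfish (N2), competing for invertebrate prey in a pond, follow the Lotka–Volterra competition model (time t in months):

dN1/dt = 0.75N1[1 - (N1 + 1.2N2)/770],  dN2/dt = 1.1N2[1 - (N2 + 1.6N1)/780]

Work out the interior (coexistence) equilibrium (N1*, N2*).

N1* ≈ 180, N2* ≈ 491

Setting both brackets to zero gives the nullclines N1 + 1.2N2 = 770 and 1.6N1 + N2 = 780.
Substituting N2 = 780 - 1.6N1 into the first: N1(1 - 1.2·1.6) = 770 - 1.2·780.
So N1* = -166/-0.92 = 180, and then N2* = 780 - 1.6·180 = 491.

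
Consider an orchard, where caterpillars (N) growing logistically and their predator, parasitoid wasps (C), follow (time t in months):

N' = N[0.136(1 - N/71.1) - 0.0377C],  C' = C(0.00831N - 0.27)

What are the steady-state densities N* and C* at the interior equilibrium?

From dC/dt = 0 with C > 0: 0.00831N* = 0.27, so N* = 32.5.
Substitute into dN/dt = 0: 0.136(1 - 32.5/71.1) = 0.0377C*.
The bracket is 0.543, giving C* = 0.0739/0.0377 = 1.96.

N* ≈ 32.5, C* ≈ 1.96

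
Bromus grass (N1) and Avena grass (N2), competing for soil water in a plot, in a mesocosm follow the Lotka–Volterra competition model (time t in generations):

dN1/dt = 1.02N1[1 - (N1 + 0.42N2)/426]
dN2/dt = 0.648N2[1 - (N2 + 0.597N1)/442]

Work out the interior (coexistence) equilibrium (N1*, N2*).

N1* ≈ 321, N2* ≈ 250

Setting both brackets to zero gives the nullclines N1 + 0.42N2 = 426 and 0.597N1 + N2 = 442.
Substituting N2 = 442 - 0.597N1 into the first: N1(1 - 0.42·0.597) = 426 - 0.42·442.
So N1* = 240/0.749 = 321, and then N2* = 442 - 0.597·321 = 250.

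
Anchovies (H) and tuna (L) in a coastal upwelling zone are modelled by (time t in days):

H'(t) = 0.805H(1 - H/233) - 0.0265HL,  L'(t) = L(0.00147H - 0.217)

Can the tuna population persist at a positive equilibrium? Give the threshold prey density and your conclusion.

The predator equation gives dL/dt > 0 only when H > 0.217/0.00147 = 148.
Without the predator, H → K = 233. Since 233 > 148, the predator can invade and persist.

Threshold H = 148; K > 148, so yes, the predator persists.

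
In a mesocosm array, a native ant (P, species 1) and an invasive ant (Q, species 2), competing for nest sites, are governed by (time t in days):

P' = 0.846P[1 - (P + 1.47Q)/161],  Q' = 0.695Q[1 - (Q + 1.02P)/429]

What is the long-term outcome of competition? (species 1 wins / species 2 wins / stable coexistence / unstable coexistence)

species 2 excludes species 1

Compare the nullcline intercepts: K1/α12 = 161/1.47 = 110 < K2 = 429; K2/α21 = 429/1.02 = 421 > K1 = 161.
Since the inequalities point opposite ways, species 2 can invade but species 1 cannot.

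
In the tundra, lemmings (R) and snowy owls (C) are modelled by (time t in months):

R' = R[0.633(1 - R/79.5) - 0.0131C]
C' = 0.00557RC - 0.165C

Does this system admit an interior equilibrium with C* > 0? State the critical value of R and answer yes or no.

Threshold R = 29.6; K > 29.6, so yes, the predator persists.

The predator equation gives dC/dt > 0 only when R > 0.165/0.00557 = 29.6.
Without the predator, R → K = 79.5. Since 79.5 > 29.6, the predator can invade and persist.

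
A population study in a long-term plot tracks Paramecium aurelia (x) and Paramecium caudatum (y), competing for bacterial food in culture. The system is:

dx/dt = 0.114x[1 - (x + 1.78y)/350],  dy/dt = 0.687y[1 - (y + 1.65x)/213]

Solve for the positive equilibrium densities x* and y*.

Setting both brackets to zero gives the nullclines x + 1.78y = 350 and 1.65x + y = 213.
Substituting y = 213 - 1.65x into the first: x(1 - 1.78·1.65) = 350 - 1.78·213.
So x* = -29.1/-1.94 = 15, and then y* = 213 - 1.65·15 = 188.

x* ≈ 15, y* ≈ 188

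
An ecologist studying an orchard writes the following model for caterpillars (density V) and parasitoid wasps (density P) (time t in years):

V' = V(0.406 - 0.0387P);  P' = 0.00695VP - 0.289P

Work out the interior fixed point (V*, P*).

Set dP/dt = 0 with P > 0: 0.00695V - 0.289 = 0, so V* = 0.289/0.00695 = 41.6.
Set dV/dt = 0 with V > 0: 0.406 - 0.0387P = 0, so P* = 0.406/0.0387 = 10.5.

V* ≈ 41.6, P* ≈ 10.5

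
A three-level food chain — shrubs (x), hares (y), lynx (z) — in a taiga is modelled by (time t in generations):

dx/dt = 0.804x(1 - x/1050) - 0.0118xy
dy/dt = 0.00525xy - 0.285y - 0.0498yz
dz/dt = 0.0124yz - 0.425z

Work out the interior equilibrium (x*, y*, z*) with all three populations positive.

From dz/dt = 0: 0.0124y* = 0.425, so y* = 34.3.
From dx/dt = 0: 0.804(1 - x*/1050) = 0.0118·34.3, giving x* = 1050·(1 - 0.503) = 522.
From dy/dt = 0: 0.00525·522 - 0.285 = 0.0498z*, so z* = 2.45/0.0498 = 49.3.

x* ≈ 522, y* ≈ 34.3, z* ≈ 49.3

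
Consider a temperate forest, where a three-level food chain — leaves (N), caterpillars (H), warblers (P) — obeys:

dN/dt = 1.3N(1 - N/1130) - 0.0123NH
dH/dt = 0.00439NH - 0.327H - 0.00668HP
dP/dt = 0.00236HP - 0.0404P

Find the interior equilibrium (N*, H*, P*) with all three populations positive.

N* ≈ 947, H* ≈ 17.1, P* ≈ 573

From dP/dt = 0: 0.00236H* = 0.0404, so H* = 17.1.
From dN/dt = 0: 1.3(1 - N*/1130) = 0.0123·17.1, giving N* = 1130·(1 - 0.162) = 947.
From dH/dt = 0: 0.00439·947 - 0.327 = 0.00668P*, so P* = 3.83/0.00668 = 573.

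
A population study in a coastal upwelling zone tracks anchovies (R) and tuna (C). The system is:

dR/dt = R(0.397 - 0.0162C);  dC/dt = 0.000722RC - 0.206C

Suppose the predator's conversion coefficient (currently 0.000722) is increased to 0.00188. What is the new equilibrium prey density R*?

R* ≈ 110

At the interior fixed point, setting dC/dt = 0 with C > 0 fixes R* = (predator death rate)/(RC coefficient) — independent of the other coefficients.
With the change, R* = 0.206/0.00188 = 110; it falls from 285.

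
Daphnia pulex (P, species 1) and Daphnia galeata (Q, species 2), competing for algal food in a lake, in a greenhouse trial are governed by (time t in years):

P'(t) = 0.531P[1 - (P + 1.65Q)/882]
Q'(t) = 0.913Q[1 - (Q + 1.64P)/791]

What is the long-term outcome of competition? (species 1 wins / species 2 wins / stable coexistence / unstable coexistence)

Compare the nullcline intercepts: K1/α12 = 882/1.65 = 535 < K2 = 791; K2/α21 = 791/1.64 = 482 < K1 = 882.
Since both are reversed, neither can invade when rare; the interior point is a saddle.

unstable coexistence (outcome depends on initial conditions)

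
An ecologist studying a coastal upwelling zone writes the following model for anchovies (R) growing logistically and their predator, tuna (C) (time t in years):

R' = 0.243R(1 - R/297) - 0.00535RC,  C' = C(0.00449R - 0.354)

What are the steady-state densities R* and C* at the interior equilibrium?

From dC/dt = 0 with C > 0: 0.00449R* = 0.354, so R* = 78.8.
Substitute into dR/dt = 0: 0.243(1 - 78.8/297) = 0.00535C*.
The bracket is 0.735, giving C* = 0.178/0.00535 = 33.4.

R* ≈ 78.8, C* ≈ 33.4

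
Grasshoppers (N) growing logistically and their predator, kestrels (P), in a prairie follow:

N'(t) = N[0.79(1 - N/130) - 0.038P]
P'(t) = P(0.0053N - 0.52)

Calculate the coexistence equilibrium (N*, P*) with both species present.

From dP/dt = 0 with P > 0: 0.0053N* = 0.52, so N* = 98.1.
Substitute into dN/dt = 0: 0.79(1 - 98.1/130) = 0.038P*.
The bracket is 0.245, giving P* = 0.194/0.038 = 5.1.

N* ≈ 98.1, P* ≈ 5.1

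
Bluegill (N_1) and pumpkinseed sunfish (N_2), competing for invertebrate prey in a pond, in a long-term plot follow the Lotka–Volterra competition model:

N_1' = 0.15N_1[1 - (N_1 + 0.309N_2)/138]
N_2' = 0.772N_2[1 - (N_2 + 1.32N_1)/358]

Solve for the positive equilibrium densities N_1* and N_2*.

Setting both brackets to zero gives the nullclines N_1 + 0.309N_2 = 138 and 1.32N_1 + N_2 = 358.
Substituting N_2 = 358 - 1.32N_1 into the first: N_1(1 - 0.309·1.32) = 138 - 0.309·358.
So N_1* = 27.4/0.592 = 46.2, and then N_2* = 358 - 1.32·46.2 = 297.

N_1* ≈ 46.2, N_2* ≈ 297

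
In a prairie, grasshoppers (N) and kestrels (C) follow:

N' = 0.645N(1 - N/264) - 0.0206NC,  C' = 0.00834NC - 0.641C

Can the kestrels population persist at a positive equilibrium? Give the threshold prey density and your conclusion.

Threshold N = 76.9; K > 76.9, so yes, the predator persists.

The predator equation gives dC/dt > 0 only when N > 0.641/0.00834 = 76.9.
Without the predator, N → K = 264. Since 264 > 76.9, the predator can invade and persist.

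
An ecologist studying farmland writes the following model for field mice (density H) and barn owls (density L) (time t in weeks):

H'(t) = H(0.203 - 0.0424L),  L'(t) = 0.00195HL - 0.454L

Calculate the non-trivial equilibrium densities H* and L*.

Set dL/dt = 0 with L > 0: 0.00195H - 0.454 = 0, so H* = 0.454/0.00195 = 233.
Set dH/dt = 0 with H > 0: 0.203 - 0.0424L = 0, so L* = 0.203/0.0424 = 4.79.

H* ≈ 233, L* ≈ 4.79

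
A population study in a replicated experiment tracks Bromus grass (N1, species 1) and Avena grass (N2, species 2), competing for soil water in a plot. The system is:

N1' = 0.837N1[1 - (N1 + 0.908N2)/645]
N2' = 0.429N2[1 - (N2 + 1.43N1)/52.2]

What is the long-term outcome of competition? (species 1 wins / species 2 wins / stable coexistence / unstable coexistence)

species 1 excludes species 2

Compare the nullcline intercepts: K1/α12 = 645/0.908 = 710 > K2 = 52.2; K2/α21 = 52.2/1.43 = 36.5 < K1 = 645.
Since the inequalities point opposite ways, species 1 can invade but species 2 cannot.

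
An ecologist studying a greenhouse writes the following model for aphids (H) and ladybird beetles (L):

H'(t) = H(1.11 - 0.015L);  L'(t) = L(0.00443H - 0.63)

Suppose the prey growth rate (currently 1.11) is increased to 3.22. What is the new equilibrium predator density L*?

At the interior fixed point, setting dH/dt = 0 with H > 0 fixes L* = (prey growth rate)/(HL coefficient) — independent of the other coefficients.
With the change, L* = 3.22/0.015 = 215; it rises from 74.

L* ≈ 215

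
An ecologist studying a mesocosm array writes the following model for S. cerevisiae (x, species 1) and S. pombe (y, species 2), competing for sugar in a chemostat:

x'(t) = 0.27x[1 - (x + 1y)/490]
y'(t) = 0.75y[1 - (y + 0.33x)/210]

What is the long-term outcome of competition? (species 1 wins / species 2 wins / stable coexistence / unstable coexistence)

Compare the nullcline intercepts: K1/α12 = 490/1 = 490 > K2 = 210; K2/α21 = 210/0.33 = 636 > K1 = 490.
Since both inequalities hold, each species can invade when rare, so the interior equilibrium is stable.

stable coexistence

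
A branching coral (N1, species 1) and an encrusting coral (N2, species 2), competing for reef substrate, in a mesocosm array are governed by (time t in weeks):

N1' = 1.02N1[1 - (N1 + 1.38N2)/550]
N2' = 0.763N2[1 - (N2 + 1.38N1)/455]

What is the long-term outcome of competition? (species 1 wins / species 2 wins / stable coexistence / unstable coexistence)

Compare the nullcline intercepts: K1/α12 = 550/1.38 = 399 < K2 = 455; K2/α21 = 455/1.38 = 330 < K1 = 550.
Since both are reversed, neither can invade when rare; the interior point is a saddle.

unstable coexistence (outcome depends on initial conditions)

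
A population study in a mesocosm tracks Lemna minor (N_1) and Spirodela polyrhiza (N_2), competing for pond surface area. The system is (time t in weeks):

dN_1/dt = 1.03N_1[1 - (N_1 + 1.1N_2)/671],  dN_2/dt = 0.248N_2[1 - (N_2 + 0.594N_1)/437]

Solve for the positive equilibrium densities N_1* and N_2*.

N_1* ≈ 549, N_2* ≈ 111

Setting both brackets to zero gives the nullclines N_1 + 1.1N_2 = 671 and 0.594N_1 + N_2 = 437.
Substituting N_2 = 437 - 0.594N_1 into the first: N_1(1 - 1.1·0.594) = 671 - 1.1·437.
So N_1* = 190/0.347 = 549, and then N_2* = 437 - 0.594·549 = 111.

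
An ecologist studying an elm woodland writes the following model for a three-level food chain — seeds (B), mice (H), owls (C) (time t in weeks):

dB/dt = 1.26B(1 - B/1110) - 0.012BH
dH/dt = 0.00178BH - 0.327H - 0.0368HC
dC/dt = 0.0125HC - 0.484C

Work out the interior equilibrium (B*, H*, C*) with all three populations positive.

B* ≈ 701, H* ≈ 38.7, C* ≈ 25

From dC/dt = 0: 0.0125H* = 0.484, so H* = 38.7.
From dB/dt = 0: 1.26(1 - B*/1110) = 0.012·38.7, giving B* = 1110·(1 - 0.369) = 701.
From dH/dt = 0: 0.00178·701 - 0.327 = 0.0368C*, so C* = 0.92/0.0368 = 25.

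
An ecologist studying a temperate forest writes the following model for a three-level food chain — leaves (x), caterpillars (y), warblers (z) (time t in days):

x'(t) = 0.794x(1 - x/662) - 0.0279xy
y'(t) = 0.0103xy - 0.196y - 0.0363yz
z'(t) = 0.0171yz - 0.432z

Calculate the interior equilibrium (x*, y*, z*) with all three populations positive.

From dz/dt = 0: 0.0171y* = 0.432, so y* = 25.3.
From dx/dt = 0: 0.794(1 - x*/662) = 0.0279·25.3, giving x* = 662·(1 - 0.888) = 74.3.
From dy/dt = 0: 0.0103·74.3 - 0.196 = 0.0363z*, so z* = 0.57/0.0363 = 15.7.

x* ≈ 74.3, y* ≈ 25.3, z* ≈ 15.7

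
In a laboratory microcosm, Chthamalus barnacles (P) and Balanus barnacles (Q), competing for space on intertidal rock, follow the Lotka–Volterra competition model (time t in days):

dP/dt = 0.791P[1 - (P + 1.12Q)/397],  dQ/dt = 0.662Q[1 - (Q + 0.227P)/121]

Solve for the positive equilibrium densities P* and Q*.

P* ≈ 351, Q* ≈ 41.4

Setting both brackets to zero gives the nullclines P + 1.12Q = 397 and 0.227P + Q = 121.
Substituting Q = 121 - 0.227P into the first: P(1 - 1.12·0.227) = 397 - 1.12·121.
So P* = 261/0.746 = 351, and then Q* = 121 - 0.227·351 = 41.4.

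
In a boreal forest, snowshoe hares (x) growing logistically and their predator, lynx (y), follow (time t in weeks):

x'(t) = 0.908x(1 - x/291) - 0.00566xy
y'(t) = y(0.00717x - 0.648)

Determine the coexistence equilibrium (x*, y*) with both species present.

From dy/dt = 0 with y > 0: 0.00717x* = 0.648, so x* = 90.4.
Substitute into dx/dt = 0: 0.908(1 - 90.4/291) = 0.00566y*.
The bracket is 0.689, giving y* = 0.626/0.00566 = 111.

x* ≈ 90.4, y* ≈ 111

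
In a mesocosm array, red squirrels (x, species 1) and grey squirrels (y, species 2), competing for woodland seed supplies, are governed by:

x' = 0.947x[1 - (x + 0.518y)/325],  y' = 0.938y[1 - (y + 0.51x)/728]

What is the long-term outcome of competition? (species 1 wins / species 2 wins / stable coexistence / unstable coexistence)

Compare the nullcline intercepts: K1/α12 = 325/0.518 = 627 < K2 = 728; K2/α21 = 728/0.51 = 1430 > K1 = 325.
Since the inequalities point opposite ways, species 2 can invade but species 1 cannot.

species 2 excludes species 1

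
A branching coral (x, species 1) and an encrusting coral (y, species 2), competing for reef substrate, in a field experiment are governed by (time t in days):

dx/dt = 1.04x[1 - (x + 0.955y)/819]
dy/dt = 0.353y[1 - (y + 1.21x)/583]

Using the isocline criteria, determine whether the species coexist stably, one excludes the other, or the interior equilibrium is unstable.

species 1 excludes species 2

Compare the nullcline intercepts: K1/α12 = 819/0.955 = 858 > K2 = 583; K2/α21 = 583/1.21 = 482 < K1 = 819.
Since the inequalities point opposite ways, species 1 can invade but species 2 cannot.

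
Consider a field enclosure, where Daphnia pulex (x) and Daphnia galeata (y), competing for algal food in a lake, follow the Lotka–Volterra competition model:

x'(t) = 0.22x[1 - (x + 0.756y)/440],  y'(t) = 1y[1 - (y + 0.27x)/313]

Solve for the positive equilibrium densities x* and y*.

Setting both brackets to zero gives the nullclines x + 0.756y = 440 and 0.27x + y = 313.
Substituting y = 313 - 0.27x into the first: x(1 - 0.756·0.27) = 440 - 0.756·313.
So x* = 203/0.796 = 256, and then y* = 313 - 0.27·256 = 244.

x* ≈ 256, y* ≈ 244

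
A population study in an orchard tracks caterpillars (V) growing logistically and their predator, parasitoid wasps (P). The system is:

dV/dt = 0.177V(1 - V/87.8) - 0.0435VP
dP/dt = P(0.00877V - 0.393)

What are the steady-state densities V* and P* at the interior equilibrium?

From dP/dt = 0 with P > 0: 0.00877V* = 0.393, so V* = 44.8.
Substitute into dV/dt = 0: 0.177(1 - 44.8/87.8) = 0.0435P*.
The bracket is 0.49, giving P* = 0.0867/0.0435 = 1.99.

V* ≈ 44.8, P* ≈ 1.99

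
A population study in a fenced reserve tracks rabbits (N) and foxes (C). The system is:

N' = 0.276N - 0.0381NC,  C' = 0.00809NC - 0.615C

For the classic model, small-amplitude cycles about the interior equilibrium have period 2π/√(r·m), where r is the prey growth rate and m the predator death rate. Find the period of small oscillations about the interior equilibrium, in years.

Here r = 0.276 and m = 0.615, so r·m = 0.17.
ω = √0.17 = 0.412 per year, hence T = 2π/ω ≈ 15.3 years.

T ≈ 15.3 years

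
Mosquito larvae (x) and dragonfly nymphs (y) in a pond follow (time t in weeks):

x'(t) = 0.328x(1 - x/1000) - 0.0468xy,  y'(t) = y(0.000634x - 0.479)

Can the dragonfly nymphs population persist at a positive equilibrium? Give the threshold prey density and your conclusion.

Threshold x = 756; K > 756, so yes, the predator persists.

The predator equation gives dy/dt > 0 only when x > 0.479/0.000634 = 756.
Without the predator, x → K = 1000. Since 1000 > 756, the predator can invade and persist.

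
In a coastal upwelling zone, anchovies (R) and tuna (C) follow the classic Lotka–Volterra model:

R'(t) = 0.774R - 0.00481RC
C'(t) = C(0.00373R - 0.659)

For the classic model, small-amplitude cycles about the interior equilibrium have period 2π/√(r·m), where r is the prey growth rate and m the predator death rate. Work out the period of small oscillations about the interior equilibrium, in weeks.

Here r = 0.774 and m = 0.659, so r·m = 0.51.
ω = √0.51 = 0.714 per week, hence T = 2π/ω ≈ 8.8 weeks.

T ≈ 8.8 weeks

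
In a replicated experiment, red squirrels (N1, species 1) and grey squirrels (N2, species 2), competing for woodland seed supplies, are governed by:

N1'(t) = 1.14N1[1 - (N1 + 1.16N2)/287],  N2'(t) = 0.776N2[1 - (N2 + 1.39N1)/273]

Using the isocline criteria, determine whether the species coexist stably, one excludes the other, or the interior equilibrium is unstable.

Compare the nullcline intercepts: K1/α12 = 287/1.16 = 247 < K2 = 273; K2/α21 = 273/1.39 = 196 < K1 = 287.
Since both are reversed, neither can invade when rare; the interior point is a saddle.

unstable coexistence (outcome depends on initial conditions)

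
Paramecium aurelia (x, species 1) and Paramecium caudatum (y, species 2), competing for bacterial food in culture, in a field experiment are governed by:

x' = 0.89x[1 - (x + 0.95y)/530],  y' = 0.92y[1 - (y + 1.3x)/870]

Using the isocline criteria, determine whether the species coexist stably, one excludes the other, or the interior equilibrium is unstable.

species 2 excludes species 1

Compare the nullcline intercepts: K1/α12 = 530/0.95 = 558 < K2 = 870; K2/α21 = 870/1.3 = 669 > K1 = 530.
Since the inequalities point opposite ways, species 2 can invade but species 1 cannot.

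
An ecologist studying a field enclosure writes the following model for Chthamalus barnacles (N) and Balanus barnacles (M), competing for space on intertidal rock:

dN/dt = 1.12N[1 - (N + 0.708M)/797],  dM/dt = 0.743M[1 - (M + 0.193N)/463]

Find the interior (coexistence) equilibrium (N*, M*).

N* ≈ 543, M* ≈ 358

Setting both brackets to zero gives the nullclines N + 0.708M = 797 and 0.193N + M = 463.
Substituting M = 463 - 0.193N into the first: N(1 - 0.708·0.193) = 797 - 0.708·463.
So N* = 469/0.863 = 543, and then M* = 463 - 0.193·543 = 358.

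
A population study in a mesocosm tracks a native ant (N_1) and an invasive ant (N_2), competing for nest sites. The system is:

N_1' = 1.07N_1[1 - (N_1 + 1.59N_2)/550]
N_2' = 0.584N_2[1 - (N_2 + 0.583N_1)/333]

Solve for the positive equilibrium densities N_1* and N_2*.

Setting both brackets to zero gives the nullclines N_1 + 1.59N_2 = 550 and 0.583N_1 + N_2 = 333.
Substituting N_2 = 333 - 0.583N_1 into the first: N_1(1 - 1.59·0.583) = 550 - 1.59·333.
So N_1* = 20.5/0.073 = 281, and then N_2* = 333 - 0.583·281 = 169.

N_1* ≈ 281, N_2* ≈ 169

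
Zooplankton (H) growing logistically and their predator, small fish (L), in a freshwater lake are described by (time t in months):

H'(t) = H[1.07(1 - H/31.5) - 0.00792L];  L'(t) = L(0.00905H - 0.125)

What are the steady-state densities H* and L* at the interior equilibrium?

H* ≈ 13.8, L* ≈ 75.9

From dL/dt = 0 with L > 0: 0.00905H* = 0.125, so H* = 13.8.
Substitute into dH/dt = 0: 1.07(1 - 13.8/31.5) = 0.00792L*.
The bracket is 0.562, giving L* = 0.601/0.00792 = 75.9.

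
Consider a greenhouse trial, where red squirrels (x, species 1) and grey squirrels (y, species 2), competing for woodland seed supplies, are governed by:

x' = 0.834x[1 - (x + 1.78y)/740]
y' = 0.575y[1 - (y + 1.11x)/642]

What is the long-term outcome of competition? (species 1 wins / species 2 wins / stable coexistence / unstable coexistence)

unstable coexistence (outcome depends on initial conditions)

Compare the nullcline intercepts: K1/α12 = 740/1.78 = 416 < K2 = 642; K2/α21 = 642/1.11 = 578 < K1 = 740.
Since both are reversed, neither can invade when rare; the interior point is a saddle.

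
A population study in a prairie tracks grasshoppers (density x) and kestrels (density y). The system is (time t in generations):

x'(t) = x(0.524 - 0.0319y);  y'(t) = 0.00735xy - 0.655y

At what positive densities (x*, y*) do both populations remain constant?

x* ≈ 89.1, y* ≈ 16.4

Set dy/dt = 0 with y > 0: 0.00735x - 0.655 = 0, so x* = 0.655/0.00735 = 89.1.
Set dx/dt = 0 with x > 0: 0.524 - 0.0319y = 0, so y* = 0.524/0.0319 = 16.4.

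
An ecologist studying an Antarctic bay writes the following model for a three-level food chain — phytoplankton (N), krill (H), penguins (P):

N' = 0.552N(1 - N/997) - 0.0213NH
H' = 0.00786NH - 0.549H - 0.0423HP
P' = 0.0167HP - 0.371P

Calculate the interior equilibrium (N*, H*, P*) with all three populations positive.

N* ≈ 142, H* ≈ 22.2, P* ≈ 13.5

From dP/dt = 0: 0.0167H* = 0.371, so H* = 22.2.
From dN/dt = 0: 0.552(1 - N*/997) = 0.0213·22.2, giving N* = 997·(1 - 0.857) = 142.
From dH/dt = 0: 0.00786·142 - 0.549 = 0.0423P*, so P* = 0.57/0.0423 = 13.5.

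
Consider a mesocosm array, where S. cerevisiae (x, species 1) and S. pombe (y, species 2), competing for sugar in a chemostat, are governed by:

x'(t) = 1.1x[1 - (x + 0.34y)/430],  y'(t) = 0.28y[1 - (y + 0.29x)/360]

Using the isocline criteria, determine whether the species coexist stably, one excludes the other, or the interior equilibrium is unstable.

stable coexistence

Compare the nullcline intercepts: K1/α12 = 430/0.34 = 1260 > K2 = 360; K2/α21 = 360/0.29 = 1240 > K1 = 430.
Since both inequalities hold, each species can invade when rare, so the interior equilibrium is stable.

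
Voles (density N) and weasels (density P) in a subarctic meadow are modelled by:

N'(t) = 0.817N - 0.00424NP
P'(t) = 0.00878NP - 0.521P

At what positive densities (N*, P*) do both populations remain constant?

Set dP/dt = 0 with P > 0: 0.00878N - 0.521 = 0, so N* = 0.521/0.00878 = 59.3.
Set dN/dt = 0 with N > 0: 0.817 - 0.00424P = 0, so P* = 0.817/0.00424 = 193.

N* ≈ 59.3, P* ≈ 193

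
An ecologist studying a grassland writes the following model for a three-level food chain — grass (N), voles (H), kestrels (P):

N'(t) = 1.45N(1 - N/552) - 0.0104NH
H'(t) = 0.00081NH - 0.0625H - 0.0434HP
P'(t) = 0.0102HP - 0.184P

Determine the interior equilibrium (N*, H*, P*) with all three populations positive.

From dP/dt = 0: 0.0102H* = 0.184, so H* = 18.
From dN/dt = 0: 1.45(1 - N*/552) = 0.0104·18, giving N* = 552·(1 - 0.129) = 481.
From dH/dt = 0: 0.00081·481 - 0.0625 = 0.0434P*, so P* = 0.327/0.0434 = 7.53.

N* ≈ 481, H* ≈ 18, P* ≈ 7.53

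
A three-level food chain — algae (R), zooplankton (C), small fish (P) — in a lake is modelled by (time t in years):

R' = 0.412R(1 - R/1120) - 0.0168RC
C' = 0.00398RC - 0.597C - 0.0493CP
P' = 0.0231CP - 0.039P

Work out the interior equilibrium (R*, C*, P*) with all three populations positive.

R* ≈ 1040, C* ≈ 1.69, P* ≈ 72.1

From dP/dt = 0: 0.0231C* = 0.039, so C* = 1.69.
From dR/dt = 0: 0.412(1 - R*/1120) = 0.0168·1.69, giving R* = 1120·(1 - 0.0688) = 1040.
From dC/dt = 0: 0.00398·1040 - 0.597 = 0.0493P*, so P* = 3.55/0.0493 = 72.1.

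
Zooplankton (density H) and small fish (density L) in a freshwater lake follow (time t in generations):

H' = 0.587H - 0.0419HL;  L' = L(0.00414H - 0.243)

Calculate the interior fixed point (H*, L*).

H* ≈ 58.7, L* ≈ 14

Set dL/dt = 0 with L > 0: 0.00414H - 0.243 = 0, so H* = 0.243/0.00414 = 58.7.
Set dH/dt = 0 with H > 0: 0.587 - 0.0419L = 0, so L* = 0.587/0.0419 = 14.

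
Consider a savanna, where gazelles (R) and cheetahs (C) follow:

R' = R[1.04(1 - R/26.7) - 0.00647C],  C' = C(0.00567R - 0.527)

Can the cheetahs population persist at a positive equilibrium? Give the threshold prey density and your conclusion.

Threshold R = 92.9; K < 92.9, so no, the predator goes extinct.

The predator equation gives dC/dt > 0 only when R > 0.527/0.00567 = 92.9.
Without the predator, R → K = 26.7. Since 26.7 < 92.9, the predator cannot invade.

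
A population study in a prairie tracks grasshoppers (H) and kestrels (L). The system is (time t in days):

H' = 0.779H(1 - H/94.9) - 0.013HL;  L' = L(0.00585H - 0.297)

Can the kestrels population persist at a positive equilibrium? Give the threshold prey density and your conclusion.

The predator equation gives dL/dt > 0 only when H > 0.297/0.00585 = 50.8.
Without the predator, H → K = 94.9. Since 94.9 > 50.8, the predator can invade and persist.

Threshold H = 50.8; K > 50.8, so yes, the predator persists.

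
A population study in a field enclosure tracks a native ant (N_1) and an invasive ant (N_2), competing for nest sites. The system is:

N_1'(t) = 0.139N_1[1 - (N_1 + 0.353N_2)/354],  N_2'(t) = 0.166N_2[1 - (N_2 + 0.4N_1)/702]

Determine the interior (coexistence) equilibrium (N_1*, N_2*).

N_1* ≈ 124, N_2* ≈ 653

Setting both brackets to zero gives the nullclines N_1 + 0.353N_2 = 354 and 0.4N_1 + N_2 = 702.
Substituting N_2 = 702 - 0.4N_1 into the first: N_1(1 - 0.353·0.4) = 354 - 0.353·702.
So N_1* = 106/0.859 = 124, and then N_2* = 702 - 0.4·124 = 653.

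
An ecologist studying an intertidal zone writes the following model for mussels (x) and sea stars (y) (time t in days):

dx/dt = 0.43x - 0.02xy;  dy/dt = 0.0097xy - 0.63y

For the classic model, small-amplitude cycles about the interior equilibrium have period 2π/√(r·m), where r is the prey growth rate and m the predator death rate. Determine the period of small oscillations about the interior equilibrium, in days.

T ≈ 12.1 days

Here r = 0.43 and m = 0.63, so r·m = 0.271.
ω = √0.271 = 0.52 per day, hence T = 2π/ω ≈ 12.1 days.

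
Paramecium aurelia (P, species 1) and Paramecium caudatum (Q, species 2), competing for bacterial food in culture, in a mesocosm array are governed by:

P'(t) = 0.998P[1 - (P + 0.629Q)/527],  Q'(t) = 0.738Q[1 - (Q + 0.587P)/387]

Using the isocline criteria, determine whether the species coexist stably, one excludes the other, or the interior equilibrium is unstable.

Compare the nullcline intercepts: K1/α12 = 527/0.629 = 838 > K2 = 387; K2/α21 = 387/0.587 = 659 > K1 = 527.
Since both inequalities hold, each species can invade when rare, so the interior equilibrium is stable.

stable coexistence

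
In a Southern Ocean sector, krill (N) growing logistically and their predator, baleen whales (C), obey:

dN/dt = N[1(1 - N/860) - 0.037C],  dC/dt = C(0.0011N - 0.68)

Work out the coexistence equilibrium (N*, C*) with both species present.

From dC/dt = 0 with C > 0: 0.0011N* = 0.68, so N* = 618.
Substitute into dN/dt = 0: 1(1 - 618/860) = 0.037C*.
The bracket is 0.281, giving C* = 0.281/0.037 = 7.6.

N* ≈ 618, C* ≈ 7.6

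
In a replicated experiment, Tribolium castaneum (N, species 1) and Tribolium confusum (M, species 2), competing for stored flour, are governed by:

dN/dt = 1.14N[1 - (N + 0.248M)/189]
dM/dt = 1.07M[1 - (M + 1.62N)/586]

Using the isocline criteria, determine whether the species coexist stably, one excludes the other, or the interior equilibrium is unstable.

Compare the nullcline intercepts: K1/α12 = 189/0.248 = 762 > K2 = 586; K2/α21 = 586/1.62 = 362 > K1 = 189.
Since both inequalities hold, each species can invade when rare, so the interior equilibrium is stable.

stable coexistence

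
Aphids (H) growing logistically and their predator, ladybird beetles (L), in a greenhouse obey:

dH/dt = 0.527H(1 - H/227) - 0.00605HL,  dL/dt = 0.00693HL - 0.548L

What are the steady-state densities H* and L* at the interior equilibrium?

From dL/dt = 0 with L > 0: 0.00693H* = 0.548, so H* = 79.1.
Substitute into dH/dt = 0: 0.527(1 - 79.1/227) = 0.00605L*.
The bracket is 0.652, giving L* = 0.343/0.00605 = 56.8.

H* ≈ 79.1, L* ≈ 56.8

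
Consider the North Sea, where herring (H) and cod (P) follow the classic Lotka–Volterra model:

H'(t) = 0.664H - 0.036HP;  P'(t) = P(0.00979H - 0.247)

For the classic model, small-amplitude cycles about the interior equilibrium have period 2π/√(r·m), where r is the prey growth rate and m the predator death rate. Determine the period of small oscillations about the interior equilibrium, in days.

Here r = 0.664 and m = 0.247, so r·m = 0.164.
ω = √0.164 = 0.405 per day, hence T = 2π/ω ≈ 15.5 days.

T ≈ 15.5 days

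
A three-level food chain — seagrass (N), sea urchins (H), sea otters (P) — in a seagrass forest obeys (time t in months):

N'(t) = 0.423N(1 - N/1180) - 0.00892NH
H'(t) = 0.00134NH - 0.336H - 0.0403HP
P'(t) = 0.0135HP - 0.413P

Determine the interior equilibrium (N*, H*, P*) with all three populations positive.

From dP/dt = 0: 0.0135H* = 0.413, so H* = 30.6.
From dN/dt = 0: 0.423(1 - N*/1180) = 0.00892·30.6, giving N* = 1180·(1 - 0.645) = 419.
From dH/dt = 0: 0.00134·419 - 0.336 = 0.0403P*, so P* = 0.225/0.0403 = 5.59.

N* ≈ 419, H* ≈ 30.6, P* ≈ 5.59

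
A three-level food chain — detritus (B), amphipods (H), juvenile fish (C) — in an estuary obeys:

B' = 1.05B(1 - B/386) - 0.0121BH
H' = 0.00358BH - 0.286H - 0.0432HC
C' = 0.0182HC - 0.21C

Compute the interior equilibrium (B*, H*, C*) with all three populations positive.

B* ≈ 335, H* ≈ 11.5, C* ≈ 21.1

From dC/dt = 0: 0.0182H* = 0.21, so H* = 11.5.
From dB/dt = 0: 1.05(1 - B*/386) = 0.0121·11.5, giving B* = 386·(1 - 0.133) = 335.
From dH/dt = 0: 0.00358·335 - 0.286 = 0.0432C*, so C* = 0.912/0.0432 = 21.1.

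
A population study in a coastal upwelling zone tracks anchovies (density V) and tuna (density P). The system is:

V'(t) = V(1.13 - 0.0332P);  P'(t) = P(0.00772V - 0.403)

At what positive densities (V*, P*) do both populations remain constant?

V* ≈ 52.2, P* ≈ 34

Set dP/dt = 0 with P > 0: 0.00772V - 0.403 = 0, so V* = 0.403/0.00772 = 52.2.
Set dV/dt = 0 with V > 0: 1.13 - 0.0332P = 0, so P* = 1.13/0.0332 = 34.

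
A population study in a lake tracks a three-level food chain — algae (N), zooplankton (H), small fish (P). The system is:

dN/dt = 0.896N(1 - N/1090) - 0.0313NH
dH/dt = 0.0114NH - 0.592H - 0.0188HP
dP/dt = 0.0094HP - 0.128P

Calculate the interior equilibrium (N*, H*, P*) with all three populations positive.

From dP/dt = 0: 0.0094H* = 0.128, so H* = 13.6.
From dN/dt = 0: 0.896(1 - N*/1090) = 0.0313·13.6, giving N* = 1090·(1 - 0.476) = 572.
From dH/dt = 0: 0.0114·572 - 0.592 = 0.0188P*, so P* = 5.92/0.0188 = 315.

N* ≈ 572, H* ≈ 13.6, P* ≈ 315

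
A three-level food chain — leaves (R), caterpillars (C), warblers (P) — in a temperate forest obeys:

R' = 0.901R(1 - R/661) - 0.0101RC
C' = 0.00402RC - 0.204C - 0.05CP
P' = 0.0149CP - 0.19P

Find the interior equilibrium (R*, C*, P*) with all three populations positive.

R* ≈ 567, C* ≈ 12.8, P* ≈ 41.5

From dP/dt = 0: 0.0149C* = 0.19, so C* = 12.8.
From dR/dt = 0: 0.901(1 - R*/661) = 0.0101·12.8, giving R* = 661·(1 - 0.143) = 567.
From dC/dt = 0: 0.00402·567 - 0.204 = 0.05P*, so P* = 2.07/0.05 = 41.5.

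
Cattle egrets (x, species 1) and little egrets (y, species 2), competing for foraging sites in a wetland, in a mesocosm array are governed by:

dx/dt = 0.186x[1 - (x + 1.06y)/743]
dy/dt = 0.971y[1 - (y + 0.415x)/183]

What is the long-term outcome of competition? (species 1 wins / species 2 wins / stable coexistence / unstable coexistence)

species 1 excludes species 2

Compare the nullcline intercepts: K1/α12 = 743/1.06 = 701 > K2 = 183; K2/α21 = 183/0.415 = 441 < K1 = 743.
Since the inequalities point opposite ways, species 1 can invade but species 2 cannot.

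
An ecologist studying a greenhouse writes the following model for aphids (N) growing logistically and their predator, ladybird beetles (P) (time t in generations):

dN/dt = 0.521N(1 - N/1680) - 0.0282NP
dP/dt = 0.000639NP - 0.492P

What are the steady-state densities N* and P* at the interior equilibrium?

N* ≈ 770, P* ≈ 10

From dP/dt = 0 with P > 0: 0.000639N* = 0.492, so N* = 770.
Substitute into dN/dt = 0: 0.521(1 - 770/1680) = 0.0282P*.
The bracket is 0.542, giving P* = 0.282/0.0282 = 10.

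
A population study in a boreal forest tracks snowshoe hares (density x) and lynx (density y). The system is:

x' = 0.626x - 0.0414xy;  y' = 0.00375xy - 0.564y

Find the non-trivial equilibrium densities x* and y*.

x* ≈ 150, y* ≈ 15.1

Set dy/dt = 0 with y > 0: 0.00375x - 0.564 = 0, so x* = 0.564/0.00375 = 150.
Set dx/dt = 0 with x > 0: 0.626 - 0.0414y = 0, so y* = 0.626/0.0414 = 15.1.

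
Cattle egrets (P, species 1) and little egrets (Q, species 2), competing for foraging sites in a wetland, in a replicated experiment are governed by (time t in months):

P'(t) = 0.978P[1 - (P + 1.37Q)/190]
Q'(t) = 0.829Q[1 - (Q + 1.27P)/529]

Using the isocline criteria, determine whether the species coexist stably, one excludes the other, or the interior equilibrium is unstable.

species 2 excludes species 1

Compare the nullcline intercepts: K1/α12 = 190/1.37 = 139 < K2 = 529; K2/α21 = 529/1.27 = 417 > K1 = 190.
Since the inequalities point opposite ways, species 2 can invade but species 1 cannot.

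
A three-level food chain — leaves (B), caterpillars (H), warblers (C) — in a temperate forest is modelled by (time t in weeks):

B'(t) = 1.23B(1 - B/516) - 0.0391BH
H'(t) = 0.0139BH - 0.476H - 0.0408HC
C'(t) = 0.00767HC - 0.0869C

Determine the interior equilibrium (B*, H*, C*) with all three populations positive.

B* ≈ 330, H* ≈ 11.3, C* ≈ 101

From dC/dt = 0: 0.00767H* = 0.0869, so H* = 11.3.
From dB/dt = 0: 1.23(1 - B*/516) = 0.0391·11.3, giving B* = 516·(1 - 0.36) = 330.
From dH/dt = 0: 0.0139·330 - 0.476 = 0.0408C*, so C* = 4.11/0.0408 = 101.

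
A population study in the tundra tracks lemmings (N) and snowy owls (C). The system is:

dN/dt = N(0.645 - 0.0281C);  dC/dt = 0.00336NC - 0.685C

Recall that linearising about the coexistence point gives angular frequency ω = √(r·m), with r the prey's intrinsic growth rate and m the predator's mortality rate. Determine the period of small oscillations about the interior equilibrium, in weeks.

T ≈ 9.45 weeks

Here r = 0.645 and m = 0.685, so r·m = 0.442.
ω = √0.442 = 0.665 per week, hence T = 2π/ω ≈ 9.45 weeks.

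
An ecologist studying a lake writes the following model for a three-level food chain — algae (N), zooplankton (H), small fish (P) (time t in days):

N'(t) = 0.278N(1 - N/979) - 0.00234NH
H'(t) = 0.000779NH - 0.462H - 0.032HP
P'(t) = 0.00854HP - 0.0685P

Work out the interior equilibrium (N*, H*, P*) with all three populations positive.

N* ≈ 913, H* ≈ 8.02, P* ≈ 7.79

From dP/dt = 0: 0.00854H* = 0.0685, so H* = 8.02.
From dN/dt = 0: 0.278(1 - N*/979) = 0.00234·8.02, giving N* = 979·(1 - 0.0675) = 913.
From dH/dt = 0: 0.000779·913 - 0.462 = 0.032P*, so P* = 0.249/0.032 = 7.79.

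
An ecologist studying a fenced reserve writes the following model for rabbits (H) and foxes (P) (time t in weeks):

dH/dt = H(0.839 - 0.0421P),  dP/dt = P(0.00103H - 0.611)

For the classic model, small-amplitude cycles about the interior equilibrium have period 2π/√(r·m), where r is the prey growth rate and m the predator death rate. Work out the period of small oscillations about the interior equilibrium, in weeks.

T ≈ 8.78 weeks

Here r = 0.839 and m = 0.611, so r·m = 0.513.
ω = √0.513 = 0.716 per week, hence T = 2π/ω ≈ 8.78 weeks.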